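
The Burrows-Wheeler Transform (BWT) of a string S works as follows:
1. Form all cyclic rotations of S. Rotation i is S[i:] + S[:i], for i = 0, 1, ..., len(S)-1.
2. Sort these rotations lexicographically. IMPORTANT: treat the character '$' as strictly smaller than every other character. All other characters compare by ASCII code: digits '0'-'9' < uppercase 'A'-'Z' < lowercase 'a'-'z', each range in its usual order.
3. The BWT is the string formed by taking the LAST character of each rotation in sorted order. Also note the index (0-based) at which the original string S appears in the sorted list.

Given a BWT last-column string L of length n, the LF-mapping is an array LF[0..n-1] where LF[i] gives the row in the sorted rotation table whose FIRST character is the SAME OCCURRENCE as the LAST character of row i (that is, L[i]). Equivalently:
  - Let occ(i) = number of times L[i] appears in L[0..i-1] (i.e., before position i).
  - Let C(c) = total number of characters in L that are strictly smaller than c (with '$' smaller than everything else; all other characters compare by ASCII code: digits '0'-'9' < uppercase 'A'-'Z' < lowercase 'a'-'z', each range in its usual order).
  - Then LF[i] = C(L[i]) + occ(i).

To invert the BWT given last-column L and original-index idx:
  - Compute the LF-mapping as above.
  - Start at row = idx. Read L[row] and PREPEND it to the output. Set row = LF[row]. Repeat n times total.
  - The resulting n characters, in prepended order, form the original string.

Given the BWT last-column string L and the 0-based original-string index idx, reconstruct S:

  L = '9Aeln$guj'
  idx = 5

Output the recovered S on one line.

LF mapping: 1 2 3 6 7 0 4 8 5
Walk LF starting at row 5, prepending L[row]:
  step 1: row=5, L[5]='$', prepend. Next row=LF[5]=0
  step 2: row=0, L[0]='9', prepend. Next row=LF[0]=1
  step 3: row=1, L[1]='A', prepend. Next row=LF[1]=2
  step 4: row=2, L[2]='e', prepend. Next row=LF[2]=3
  step 5: row=3, L[3]='l', prepend. Next row=LF[3]=6
  step 6: row=6, L[6]='g', prepend. Next row=LF[6]=4
  step 7: row=4, L[4]='n', prepend. Next row=LF[4]=7
  step 8: row=7, L[7]='u', prepend. Next row=LF[7]=8
  step 9: row=8, L[8]='j', prepend. Next row=LF[8]=5
Reversed output: jungleA9$

Answer: jungleA9$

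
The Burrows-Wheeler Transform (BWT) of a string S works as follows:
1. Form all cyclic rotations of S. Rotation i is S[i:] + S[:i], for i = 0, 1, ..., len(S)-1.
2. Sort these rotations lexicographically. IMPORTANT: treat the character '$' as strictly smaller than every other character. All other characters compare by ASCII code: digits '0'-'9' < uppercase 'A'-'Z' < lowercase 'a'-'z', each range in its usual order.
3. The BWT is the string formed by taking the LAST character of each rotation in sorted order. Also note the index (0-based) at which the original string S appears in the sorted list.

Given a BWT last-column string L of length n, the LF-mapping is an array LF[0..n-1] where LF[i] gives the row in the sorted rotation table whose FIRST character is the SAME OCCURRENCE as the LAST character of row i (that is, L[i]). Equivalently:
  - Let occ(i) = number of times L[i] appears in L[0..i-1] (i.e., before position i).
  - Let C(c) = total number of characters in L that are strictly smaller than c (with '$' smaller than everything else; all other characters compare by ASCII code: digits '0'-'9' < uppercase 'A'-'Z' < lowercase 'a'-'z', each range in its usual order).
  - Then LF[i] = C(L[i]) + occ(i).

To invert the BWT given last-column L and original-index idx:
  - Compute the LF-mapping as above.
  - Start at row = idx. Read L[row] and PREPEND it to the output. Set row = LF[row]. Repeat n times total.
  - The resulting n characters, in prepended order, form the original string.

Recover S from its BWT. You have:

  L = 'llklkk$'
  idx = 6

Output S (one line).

Answer: lklkkl$

Derivation:
LF mapping: 4 5 1 6 2 3 0
Walk LF starting at row 6, prepending L[row]:
  step 1: row=6, L[6]='$', prepend. Next row=LF[6]=0
  step 2: row=0, L[0]='l', prepend. Next row=LF[0]=4
  step 3: row=4, L[4]='k', prepend. Next row=LF[4]=2
  step 4: row=2, L[2]='k', prepend. Next row=LF[2]=1
  step 5: row=1, L[1]='l', prepend. Next row=LF[1]=5
  step 6: row=5, L[5]='k', prepend. Next row=LF[5]=3
  step 7: row=3, L[3]='l', prepend. Next row=LF[3]=6
Reversed output: lklkkl$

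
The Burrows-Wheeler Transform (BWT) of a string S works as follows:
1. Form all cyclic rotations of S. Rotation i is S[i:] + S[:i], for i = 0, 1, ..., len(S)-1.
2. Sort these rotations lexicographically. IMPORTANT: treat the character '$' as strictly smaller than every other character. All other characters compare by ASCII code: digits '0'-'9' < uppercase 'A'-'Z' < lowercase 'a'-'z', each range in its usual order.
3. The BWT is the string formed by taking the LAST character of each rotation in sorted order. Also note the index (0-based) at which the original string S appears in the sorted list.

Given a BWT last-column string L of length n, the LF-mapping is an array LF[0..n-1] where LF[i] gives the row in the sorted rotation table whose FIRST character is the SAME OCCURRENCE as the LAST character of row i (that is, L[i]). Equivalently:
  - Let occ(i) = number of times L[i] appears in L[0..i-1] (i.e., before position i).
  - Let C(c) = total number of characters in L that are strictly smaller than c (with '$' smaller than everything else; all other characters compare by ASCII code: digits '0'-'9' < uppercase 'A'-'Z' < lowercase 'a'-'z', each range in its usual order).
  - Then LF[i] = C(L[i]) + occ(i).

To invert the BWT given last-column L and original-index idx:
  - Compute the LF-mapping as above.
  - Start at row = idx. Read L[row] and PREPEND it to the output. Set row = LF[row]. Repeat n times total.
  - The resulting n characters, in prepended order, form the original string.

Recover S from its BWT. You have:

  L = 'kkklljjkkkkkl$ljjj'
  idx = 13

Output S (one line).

LF mapping: 6 7 8 14 15 1 2 9 10 11 12 13 16 0 17 3 4 5
Walk LF starting at row 13, prepending L[row]:
  step 1: row=13, L[13]='$', prepend. Next row=LF[13]=0
  step 2: row=0, L[0]='k', prepend. Next row=LF[0]=6
  step 3: row=6, L[6]='j', prepend. Next row=LF[6]=2
  step 4: row=2, L[2]='k', prepend. Next row=LF[2]=8
  step 5: row=8, L[8]='k', prepend. Next row=LF[8]=10
  step 6: row=10, L[10]='k', prepend. Next row=LF[10]=12
  step 7: row=12, L[12]='l', prepend. Next row=LF[12]=16
  step 8: row=16, L[16]='j', prepend. Next row=LF[16]=4
  step 9: row=4, L[4]='l', prepend. Next row=LF[4]=15
  step 10: row=15, L[15]='j', prepend. Next row=LF[15]=3
  step 11: row=3, L[3]='l', prepend. Next row=LF[3]=14
  step 12: row=14, L[14]='l', prepend. Next row=LF[14]=17
  step 13: row=17, L[17]='j', prepend. Next row=LF[17]=5
  step 14: row=5, L[5]='j', prepend. Next row=LF[5]=1
  step 15: row=1, L[1]='k', prepend. Next row=LF[1]=7
  step 16: row=7, L[7]='k', prepend. Next row=LF[7]=9
  step 17: row=9, L[9]='k', prepend. Next row=LF[9]=11
  step 18: row=11, L[11]='k', prepend. Next row=LF[11]=13
Reversed output: kkkkjjlljljlkkkjk$

Answer: kkkkjjlljljlkkkjk$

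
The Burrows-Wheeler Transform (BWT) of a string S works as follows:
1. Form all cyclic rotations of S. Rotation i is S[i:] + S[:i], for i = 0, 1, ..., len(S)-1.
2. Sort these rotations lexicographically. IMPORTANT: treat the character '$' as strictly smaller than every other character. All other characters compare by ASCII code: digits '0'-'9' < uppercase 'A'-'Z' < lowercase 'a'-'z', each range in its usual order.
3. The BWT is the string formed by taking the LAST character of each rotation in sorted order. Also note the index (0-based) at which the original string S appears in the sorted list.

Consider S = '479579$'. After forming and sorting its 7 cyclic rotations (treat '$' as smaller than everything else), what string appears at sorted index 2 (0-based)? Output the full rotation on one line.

Answer: 579$479

Derivation:
All 7 rotations (rotation i = S[i:]+S[:i]):
  rot[0] = 479579$
  rot[1] = 79579$4
  rot[2] = 9579$47
  rot[3] = 579$479
  rot[4] = 79$4795
  rot[5] = 9$47957
  rot[6] = $479579
Sorted (with $ < everything):
  sorted[0] = $479579
  sorted[1] = 479579$
  sorted[2] = 579$479
  sorted[3] = 79$4795
  sorted[4] = 79579$4
  sorted[5] = 9$47957
  sorted[6] = 9579$47
sorted[2] = 579$479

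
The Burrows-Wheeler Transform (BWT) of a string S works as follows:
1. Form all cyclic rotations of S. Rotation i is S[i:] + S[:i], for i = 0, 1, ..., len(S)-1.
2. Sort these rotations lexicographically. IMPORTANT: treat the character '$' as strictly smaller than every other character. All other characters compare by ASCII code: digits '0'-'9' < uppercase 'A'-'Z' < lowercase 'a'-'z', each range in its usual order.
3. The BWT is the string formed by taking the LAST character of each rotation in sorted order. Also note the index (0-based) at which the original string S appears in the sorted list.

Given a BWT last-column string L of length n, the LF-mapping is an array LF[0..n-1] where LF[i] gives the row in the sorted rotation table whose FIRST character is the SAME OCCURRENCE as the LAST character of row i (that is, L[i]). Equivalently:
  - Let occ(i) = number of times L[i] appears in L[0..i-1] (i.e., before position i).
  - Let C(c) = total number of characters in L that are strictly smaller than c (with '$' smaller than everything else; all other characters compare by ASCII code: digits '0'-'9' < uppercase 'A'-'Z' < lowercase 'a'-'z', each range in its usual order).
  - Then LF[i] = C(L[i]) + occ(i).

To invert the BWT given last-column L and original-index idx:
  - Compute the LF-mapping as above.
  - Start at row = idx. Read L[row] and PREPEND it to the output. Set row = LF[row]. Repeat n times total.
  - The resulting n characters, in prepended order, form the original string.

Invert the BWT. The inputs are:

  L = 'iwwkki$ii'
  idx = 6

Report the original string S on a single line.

LF mapping: 1 7 8 5 6 2 0 3 4
Walk LF starting at row 6, prepending L[row]:
  step 1: row=6, L[6]='$', prepend. Next row=LF[6]=0
  step 2: row=0, L[0]='i', prepend. Next row=LF[0]=1
  step 3: row=1, L[1]='w', prepend. Next row=LF[1]=7
  step 4: row=7, L[7]='i', prepend. Next row=LF[7]=3
  step 5: row=3, L[3]='k', prepend. Next row=LF[3]=5
  step 6: row=5, L[5]='i', prepend. Next row=LF[5]=2
  step 7: row=2, L[2]='w', prepend. Next row=LF[2]=8
  step 8: row=8, L[8]='i', prepend. Next row=LF[8]=4
  step 9: row=4, L[4]='k', prepend. Next row=LF[4]=6
Reversed output: kiwikiwi$

Answer: kiwikiwi$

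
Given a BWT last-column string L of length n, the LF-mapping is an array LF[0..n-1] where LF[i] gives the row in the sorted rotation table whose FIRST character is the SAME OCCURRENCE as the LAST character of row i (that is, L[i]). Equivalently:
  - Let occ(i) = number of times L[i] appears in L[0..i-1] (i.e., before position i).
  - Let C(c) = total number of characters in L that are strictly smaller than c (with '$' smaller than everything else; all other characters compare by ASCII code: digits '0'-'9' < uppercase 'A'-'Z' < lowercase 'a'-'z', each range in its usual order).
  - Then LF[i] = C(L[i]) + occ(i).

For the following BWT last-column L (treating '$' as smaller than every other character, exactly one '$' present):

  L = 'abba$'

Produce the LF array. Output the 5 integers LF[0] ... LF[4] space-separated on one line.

Answer: 1 3 4 2 0

Derivation:
Char counts: '$':1, 'a':2, 'b':2
C (first-col start): C('$')=0, C('a')=1, C('b')=3
L[0]='a': occ=0, LF[0]=C('a')+0=1+0=1
L[1]='b': occ=0, LF[1]=C('b')+0=3+0=3
L[2]='b': occ=1, LF[2]=C('b')+1=3+1=4
L[3]='a': occ=1, LF[3]=C('a')+1=1+1=2
L[4]='$': occ=0, LF[4]=C('$')+0=0+0=0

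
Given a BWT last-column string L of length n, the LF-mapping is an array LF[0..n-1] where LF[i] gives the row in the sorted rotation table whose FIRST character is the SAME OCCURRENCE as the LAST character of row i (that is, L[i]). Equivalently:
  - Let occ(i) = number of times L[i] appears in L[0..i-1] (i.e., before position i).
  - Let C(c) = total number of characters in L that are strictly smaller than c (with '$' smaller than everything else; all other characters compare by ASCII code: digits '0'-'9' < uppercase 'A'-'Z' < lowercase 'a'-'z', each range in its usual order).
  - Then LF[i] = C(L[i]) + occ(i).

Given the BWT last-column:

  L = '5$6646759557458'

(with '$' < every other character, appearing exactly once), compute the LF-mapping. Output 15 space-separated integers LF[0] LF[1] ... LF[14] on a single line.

Answer: 3 0 8 9 1 10 11 4 14 5 6 12 2 7 13

Derivation:
Char counts: '$':1, '4':2, '5':5, '6':3, '7':2, '8':1, '9':1
C (first-col start): C('$')=0, C('4')=1, C('5')=3, C('6')=8, C('7')=11, C('8')=13, C('9')=14
L[0]='5': occ=0, LF[0]=C('5')+0=3+0=3
L[1]='$': occ=0, LF[1]=C('$')+0=0+0=0
L[2]='6': occ=0, LF[2]=C('6')+0=8+0=8
L[3]='6': occ=1, LF[3]=C('6')+1=8+1=9
L[4]='4': occ=0, LF[4]=C('4')+0=1+0=1
L[5]='6': occ=2, LF[5]=C('6')+2=8+2=10
L[6]='7': occ=0, LF[6]=C('7')+0=11+0=11
L[7]='5': occ=1, LF[7]=C('5')+1=3+1=4
L[8]='9': occ=0, LF[8]=C('9')+0=14+0=14
L[9]='5': occ=2, LF[9]=C('5')+2=3+2=5
L[10]='5': occ=3, LF[10]=C('5')+3=3+3=6
L[11]='7': occ=1, LF[11]=C('7')+1=11+1=12
L[12]='4': occ=1, LF[12]=C('4')+1=1+1=2
L[13]='5': occ=4, LF[13]=C('5')+4=3+4=7
L[14]='8': occ=0, LF[14]=C('8')+0=13+0=13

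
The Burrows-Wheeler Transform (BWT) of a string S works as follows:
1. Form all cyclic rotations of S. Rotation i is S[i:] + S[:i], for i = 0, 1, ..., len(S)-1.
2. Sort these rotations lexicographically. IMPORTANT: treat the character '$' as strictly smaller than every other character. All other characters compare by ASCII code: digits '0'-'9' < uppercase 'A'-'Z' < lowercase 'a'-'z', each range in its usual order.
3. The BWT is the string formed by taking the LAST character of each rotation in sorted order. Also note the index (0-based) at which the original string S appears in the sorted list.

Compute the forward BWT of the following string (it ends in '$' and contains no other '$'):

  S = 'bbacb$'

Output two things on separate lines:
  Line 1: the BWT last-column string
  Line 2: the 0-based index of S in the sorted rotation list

All 6 rotations (rotation i = S[i:]+S[:i]):
  rot[0] = bbacb$
  rot[1] = bacb$b
  rot[2] = acb$bb
  rot[3] = cb$bba
  rot[4] = b$bbac
  rot[5] = $bbacb
Sorted (with $ < everything):
  sorted[0] = $bbacb  (last char: 'b')
  sorted[1] = acb$bb  (last char: 'b')
  sorted[2] = b$bbac  (last char: 'c')
  sorted[3] = bacb$b  (last char: 'b')
  sorted[4] = bbacb$  (last char: '$')
  sorted[5] = cb$bba  (last char: 'a')
Last column: bbcb$a
Original string S is at sorted index 4

Answer: bbcb$a
4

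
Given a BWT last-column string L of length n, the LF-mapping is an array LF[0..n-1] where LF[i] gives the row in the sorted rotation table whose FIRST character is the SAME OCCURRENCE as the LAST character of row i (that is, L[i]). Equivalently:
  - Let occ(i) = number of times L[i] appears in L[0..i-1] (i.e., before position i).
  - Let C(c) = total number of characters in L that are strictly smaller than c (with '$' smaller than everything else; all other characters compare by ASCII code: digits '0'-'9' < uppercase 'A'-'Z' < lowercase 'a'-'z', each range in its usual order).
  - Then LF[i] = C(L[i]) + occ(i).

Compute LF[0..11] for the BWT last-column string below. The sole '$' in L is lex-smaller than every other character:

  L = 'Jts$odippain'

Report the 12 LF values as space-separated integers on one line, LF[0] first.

Char counts: '$':1, 'J':1, 'a':1, 'd':1, 'i':2, 'n':1, 'o':1, 'p':2, 's':1, 't':1
C (first-col start): C('$')=0, C('J')=1, C('a')=2, C('d')=3, C('i')=4, C('n')=6, C('o')=7, C('p')=8, C('s')=10, C('t')=11
L[0]='J': occ=0, LF[0]=C('J')+0=1+0=1
L[1]='t': occ=0, LF[1]=C('t')+0=11+0=11
L[2]='s': occ=0, LF[2]=C('s')+0=10+0=10
L[3]='$': occ=0, LF[3]=C('$')+0=0+0=0
L[4]='o': occ=0, LF[4]=C('o')+0=7+0=7
L[5]='d': occ=0, LF[5]=C('d')+0=3+0=3
L[6]='i': occ=0, LF[6]=C('i')+0=4+0=4
L[7]='p': occ=0, LF[7]=C('p')+0=8+0=8
L[8]='p': occ=1, LF[8]=C('p')+1=8+1=9
L[9]='a': occ=0, LF[9]=C('a')+0=2+0=2
L[10]='i': occ=1, LF[10]=C('i')+1=4+1=5
L[11]='n': occ=0, LF[11]=C('n')+0=6+0=6

Answer: 1 11 10 0 7 3 4 8 9 2 5 6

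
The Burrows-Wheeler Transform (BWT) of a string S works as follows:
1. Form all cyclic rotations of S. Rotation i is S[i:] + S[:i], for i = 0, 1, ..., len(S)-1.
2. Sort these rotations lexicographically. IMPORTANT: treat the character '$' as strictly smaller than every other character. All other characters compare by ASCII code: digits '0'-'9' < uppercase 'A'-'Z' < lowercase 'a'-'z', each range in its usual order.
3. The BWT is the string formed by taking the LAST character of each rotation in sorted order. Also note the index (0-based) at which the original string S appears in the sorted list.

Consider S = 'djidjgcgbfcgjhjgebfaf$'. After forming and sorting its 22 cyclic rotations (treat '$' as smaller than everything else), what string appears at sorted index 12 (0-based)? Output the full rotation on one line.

Answer: gbfcgjhjgebfaf$djidjgc

Derivation:
All 22 rotations (rotation i = S[i:]+S[:i]):
  rot[0] = djidjgcgbfcgjhjgebfaf$
  rot[1] = jidjgcgbfcgjhjgebfaf$d
  rot[2] = idjgcgbfcgjhjgebfaf$dj
  rot[3] = djgcgbfcgjhjgebfaf$dji
  rot[4] = jgcgbfcgjhjgebfaf$djid
  rot[5] = gcgbfcgjhjgebfaf$djidj
  rot[6] = cgbfcgjhjgebfaf$djidjg
  rot[7] = gbfcgjhjgebfaf$djidjgc
  rot[8] = bfcgjhjgebfaf$djidjgcg
  rot[9] = fcgjhjgebfaf$djidjgcgb
  rot[10] = cgjhjgebfaf$djidjgcgbf
  rot[11] = gjhjgebfaf$djidjgcgbfc
  rot[12] = jhjgebfaf$djidjgcgbfcg
  rot[13] = hjgebfaf$djidjgcgbfcgj
  rot[14] = jgebfaf$djidjgcgbfcgjh
  rot[15] = gebfaf$djidjgcgbfcgjhj
  rot[16] = ebfaf$djidjgcgbfcgjhjg
  rot[17] = bfaf$djidjgcgbfcgjhjge
  rot[18] = faf$djidjgcgbfcgjhjgeb
  rot[19] = af$djidjgcgbfcgjhjgebf
  rot[20] = f$djidjgcgbfcgjhjgebfa
  rot[21] = $djidjgcgbfcgjhjgebfaf
Sorted (with $ < everything):
  sorted[0] = $djidjgcgbfcgjhjgebfaf
  sorted[1] = af$djidjgcgbfcgjhjgebf
  sorted[2] = bfaf$djidjgcgbfcgjhjge
  sorted[3] = bfcgjhjgebfaf$djidjgcg
  sorted[4] = cgbfcgjhjgebfaf$djidjg
  sorted[5] = cgjhjgebfaf$djidjgcgbf
  sorted[6] = djgcgbfcgjhjgebfaf$dji
  sorted[7] = djidjgcgbfcgjhjgebfaf$
  sorted[8] = ebfaf$djidjgcgbfcgjhjg
  sorted[9] = f$djidjgcgbfcgjhjgebfa
  sorted[10] = faf$djidjgcgbfcgjhjgeb
  sorted[11] = fcgjhjgebfaf$djidjgcgb
  sorted[12] = gbfcgjhjgebfaf$djidjgc
  sorted[13] = gcgbfcgjhjgebfaf$djidj
  sorted[14] = gebfaf$djidjgcgbfcgjhj
  sorted[15] = gjhjgebfaf$djidjgcgbfc
  sorted[16] = hjgebfaf$djidjgcgbfcgj
  sorted[17] = idjgcgbfcgjhjgebfaf$dj
  sorted[18] = jgcgbfcgjhjgebfaf$djid
  sorted[19] = jgebfaf$djidjgcgbfcgjh
  sorted[20] = jhjgebfaf$djidjgcgbfcg
  sorted[21] = jidjgcgbfcgjhjgebfaf$d
sorted[12] = gbfcgjhjgebfaf$djidjgc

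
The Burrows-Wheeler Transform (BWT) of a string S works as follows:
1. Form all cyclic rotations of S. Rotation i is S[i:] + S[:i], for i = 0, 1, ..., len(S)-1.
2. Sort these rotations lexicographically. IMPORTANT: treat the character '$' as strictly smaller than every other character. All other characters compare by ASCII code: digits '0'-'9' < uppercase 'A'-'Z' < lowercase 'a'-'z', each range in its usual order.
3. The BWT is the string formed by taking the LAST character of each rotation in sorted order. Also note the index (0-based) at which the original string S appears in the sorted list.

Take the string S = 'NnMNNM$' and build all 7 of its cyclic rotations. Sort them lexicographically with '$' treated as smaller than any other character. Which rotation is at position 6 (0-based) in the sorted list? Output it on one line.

Answer: nMNNM$N

Derivation:
All 7 rotations (rotation i = S[i:]+S[:i]):
  rot[0] = NnMNNM$
  rot[1] = nMNNM$N
  rot[2] = MNNM$Nn
  rot[3] = NNM$NnM
  rot[4] = NM$NnMN
  rot[5] = M$NnMNN
  rot[6] = $NnMNNM
Sorted (with $ < everything):
  sorted[0] = $NnMNNM
  sorted[1] = M$NnMNN
  sorted[2] = MNNM$Nn
  sorted[3] = NM$NnMN
  sorted[4] = NNM$NnM
  sorted[5] = NnMNNM$
  sorted[6] = nMNNM$N
sorted[6] = nMNNM$N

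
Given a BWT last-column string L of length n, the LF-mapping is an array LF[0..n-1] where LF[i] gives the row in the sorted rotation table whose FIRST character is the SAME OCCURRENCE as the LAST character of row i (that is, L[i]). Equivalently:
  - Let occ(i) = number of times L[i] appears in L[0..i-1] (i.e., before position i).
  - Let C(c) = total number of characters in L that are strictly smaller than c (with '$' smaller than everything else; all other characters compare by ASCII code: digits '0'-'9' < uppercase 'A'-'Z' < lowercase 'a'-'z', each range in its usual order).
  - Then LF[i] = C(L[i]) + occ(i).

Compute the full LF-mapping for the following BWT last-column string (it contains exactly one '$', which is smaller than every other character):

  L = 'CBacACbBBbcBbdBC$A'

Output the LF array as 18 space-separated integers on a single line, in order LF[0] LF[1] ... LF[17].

Answer: 8 3 11 15 1 9 12 4 5 13 16 6 14 17 7 10 0 2

Derivation:
Char counts: '$':1, 'A':2, 'B':5, 'C':3, 'a':1, 'b':3, 'c':2, 'd':1
C (first-col start): C('$')=0, C('A')=1, C('B')=3, C('C')=8, C('a')=11, C('b')=12, C('c')=15, C('d')=17
L[0]='C': occ=0, LF[0]=C('C')+0=8+0=8
L[1]='B': occ=0, LF[1]=C('B')+0=3+0=3
L[2]='a': occ=0, LF[2]=C('a')+0=11+0=11
L[3]='c': occ=0, LF[3]=C('c')+0=15+0=15
L[4]='A': occ=0, LF[4]=C('A')+0=1+0=1
L[5]='C': occ=1, LF[5]=C('C')+1=8+1=9
L[6]='b': occ=0, LF[6]=C('b')+0=12+0=12
L[7]='B': occ=1, LF[7]=C('B')+1=3+1=4
L[8]='B': occ=2, LF[8]=C('B')+2=3+2=5
L[9]='b': occ=1, LF[9]=C('b')+1=12+1=13
L[10]='c': occ=1, LF[10]=C('c')+1=15+1=16
L[11]='B': occ=3, LF[11]=C('B')+3=3+3=6
L[12]='b': occ=2, LF[12]=C('b')+2=12+2=14
L[13]='d': occ=0, LF[13]=C('d')+0=17+0=17
L[14]='B': occ=4, LF[14]=C('B')+4=3+4=7
L[15]='C': occ=2, LF[15]=C('C')+2=8+2=10
L[16]='$': occ=0, LF[16]=C('$')+0=0+0=0
L[17]='A': occ=1, LF[17]=C('A')+1=1+1=2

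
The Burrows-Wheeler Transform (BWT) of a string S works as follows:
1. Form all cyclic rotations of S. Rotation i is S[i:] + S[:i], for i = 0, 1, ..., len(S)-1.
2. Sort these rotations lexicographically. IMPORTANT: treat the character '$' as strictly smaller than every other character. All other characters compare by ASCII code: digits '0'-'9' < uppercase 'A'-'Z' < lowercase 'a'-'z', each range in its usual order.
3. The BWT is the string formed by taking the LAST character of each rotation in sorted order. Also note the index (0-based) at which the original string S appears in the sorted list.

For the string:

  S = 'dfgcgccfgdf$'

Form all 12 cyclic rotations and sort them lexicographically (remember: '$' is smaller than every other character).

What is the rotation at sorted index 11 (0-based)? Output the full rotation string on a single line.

Answer: gdf$dfgcgccf

Derivation:
All 12 rotations (rotation i = S[i:]+S[:i]):
  rot[0] = dfgcgccfgdf$
  rot[1] = fgcgccfgdf$d
  rot[2] = gcgccfgdf$df
  rot[3] = cgccfgdf$dfg
  rot[4] = gccfgdf$dfgc
  rot[5] = ccfgdf$dfgcg
  rot[6] = cfgdf$dfgcgc
  rot[7] = fgdf$dfgcgcc
  rot[8] = gdf$dfgcgccf
  rot[9] = df$dfgcgccfg
  rot[10] = f$dfgcgccfgd
  rot[11] = $dfgcgccfgdf
Sorted (with $ < everything):
  sorted[0] = $dfgcgccfgdf
  sorted[1] = ccfgdf$dfgcg
  sorted[2] = cfgdf$dfgcgc
  sorted[3] = cgccfgdf$dfg
  sorted[4] = df$dfgcgccfg
  sorted[5] = dfgcgccfgdf$
  sorted[6] = f$dfgcgccfgd
  sorted[7] = fgcgccfgdf$d
  sorted[8] = fgdf$dfgcgcc
  sorted[9] = gccfgdf$dfgc
  sorted[10] = gcgccfgdf$df
  sorted[11] = gdf$dfgcgccf
sorted[11] = gdf$dfgcgccf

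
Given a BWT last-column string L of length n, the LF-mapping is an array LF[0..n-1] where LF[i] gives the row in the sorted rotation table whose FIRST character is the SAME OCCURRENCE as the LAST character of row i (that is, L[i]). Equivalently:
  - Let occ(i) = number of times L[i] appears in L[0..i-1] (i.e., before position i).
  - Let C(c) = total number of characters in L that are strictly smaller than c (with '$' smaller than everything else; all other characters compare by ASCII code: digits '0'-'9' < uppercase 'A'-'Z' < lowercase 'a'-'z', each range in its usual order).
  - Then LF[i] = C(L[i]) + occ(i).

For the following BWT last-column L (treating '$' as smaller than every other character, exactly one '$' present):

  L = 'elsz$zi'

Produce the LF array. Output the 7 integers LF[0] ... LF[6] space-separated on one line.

Answer: 1 3 4 5 0 6 2

Derivation:
Char counts: '$':1, 'e':1, 'i':1, 'l':1, 's':1, 'z':2
C (first-col start): C('$')=0, C('e')=1, C('i')=2, C('l')=3, C('s')=4, C('z')=5
L[0]='e': occ=0, LF[0]=C('e')+0=1+0=1
L[1]='l': occ=0, LF[1]=C('l')+0=3+0=3
L[2]='s': occ=0, LF[2]=C('s')+0=4+0=4
L[3]='z': occ=0, LF[3]=C('z')+0=5+0=5
L[4]='$': occ=0, LF[4]=C('$')+0=0+0=0
L[5]='z': occ=1, LF[5]=C('z')+1=5+1=6
L[6]='i': occ=0, LF[6]=C('i')+0=2+0=2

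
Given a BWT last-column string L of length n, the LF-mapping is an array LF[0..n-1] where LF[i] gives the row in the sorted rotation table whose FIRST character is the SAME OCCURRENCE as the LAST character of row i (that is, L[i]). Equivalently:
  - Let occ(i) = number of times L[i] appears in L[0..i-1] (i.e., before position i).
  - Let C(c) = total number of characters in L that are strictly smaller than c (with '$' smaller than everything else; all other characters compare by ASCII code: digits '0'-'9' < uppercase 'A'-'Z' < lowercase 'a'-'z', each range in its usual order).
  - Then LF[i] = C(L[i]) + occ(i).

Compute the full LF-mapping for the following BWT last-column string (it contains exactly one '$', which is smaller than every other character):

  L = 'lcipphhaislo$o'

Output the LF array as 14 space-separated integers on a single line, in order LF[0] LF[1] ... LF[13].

Answer: 7 2 5 11 12 3 4 1 6 13 8 9 0 10

Derivation:
Char counts: '$':1, 'a':1, 'c':1, 'h':2, 'i':2, 'l':2, 'o':2, 'p':2, 's':1
C (first-col start): C('$')=0, C('a')=1, C('c')=2, C('h')=3, C('i')=5, C('l')=7, C('o')=9, C('p')=11, C('s')=13
L[0]='l': occ=0, LF[0]=C('l')+0=7+0=7
L[1]='c': occ=0, LF[1]=C('c')+0=2+0=2
L[2]='i': occ=0, LF[2]=C('i')+0=5+0=5
L[3]='p': occ=0, LF[3]=C('p')+0=11+0=11
L[4]='p': occ=1, LF[4]=C('p')+1=11+1=12
L[5]='h': occ=0, LF[5]=C('h')+0=3+0=3
L[6]='h': occ=1, LF[6]=C('h')+1=3+1=4
L[7]='a': occ=0, LF[7]=C('a')+0=1+0=1
L[8]='i': occ=1, LF[8]=C('i')+1=5+1=6
L[9]='s': occ=0, LF[9]=C('s')+0=13+0=13
L[10]='l': occ=1, LF[10]=C('l')+1=7+1=8
L[11]='o': occ=0, LF[11]=C('o')+0=9+0=9
L[12]='$': occ=0, LF[12]=C('$')+0=0+0=0
L[13]='o': occ=1, LF[13]=C('o')+1=9+1=10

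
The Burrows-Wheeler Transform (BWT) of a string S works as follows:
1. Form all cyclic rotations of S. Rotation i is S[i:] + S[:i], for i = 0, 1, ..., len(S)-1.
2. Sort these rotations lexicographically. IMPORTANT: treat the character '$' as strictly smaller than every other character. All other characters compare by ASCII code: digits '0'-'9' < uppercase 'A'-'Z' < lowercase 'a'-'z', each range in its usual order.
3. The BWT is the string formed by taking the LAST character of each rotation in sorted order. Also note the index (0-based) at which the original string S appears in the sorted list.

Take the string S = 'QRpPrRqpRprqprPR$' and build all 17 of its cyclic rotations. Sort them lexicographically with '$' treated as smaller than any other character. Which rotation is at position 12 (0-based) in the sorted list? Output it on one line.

All 17 rotations (rotation i = S[i:]+S[:i]):
  rot[0] = QRpPrRqpRprqprPR$
  rot[1] = RpPrRqpRprqprPR$Q
  rot[2] = pPrRqpRprqprPR$QR
  rot[3] = PrRqpRprqprPR$QRp
  rot[4] = rRqpRprqprPR$QRpP
  rot[5] = RqpRprqprPR$QRpPr
  rot[6] = qpRprqprPR$QRpPrR
  rot[7] = pRprqprPR$QRpPrRq
  rot[8] = RprqprPR$QRpPrRqp
  rot[9] = prqprPR$QRpPrRqpR
  rot[10] = rqprPR$QRpPrRqpRp
  rot[11] = qprPR$QRpPrRqpRpr
  rot[12] = prPR$QRpPrRqpRprq
  rot[13] = rPR$QRpPrRqpRprqp
  rot[14] = PR$QRpPrRqpRprqpr
  rot[15] = R$QRpPrRqpRprqprP
  rot[16] = $QRpPrRqpRprqprPR
Sorted (with $ < everything):
  sorted[0] = $QRpPrRqpRprqprPR
  sorted[1] = PR$QRpPrRqpRprqpr
  sorted[2] = PrRqpRprqprPR$QRp
  sorted[3] = QRpPrRqpRprqprPR$
  sorted[4] = R$QRpPrRqpRprqprP
  sorted[5] = RpPrRqpRprqprPR$Q
  sorted[6] = RprqprPR$QRpPrRqp
  sorted[7] = RqpRprqprPR$QRpPr
  sorted[8] = pPrRqpRprqprPR$QR
  sorted[9] = pRprqprPR$QRpPrRq
  sorted[10] = prPR$QRpPrRqpRprq
  sorted[11] = prqprPR$QRpPrRqpR
  sorted[12] = qpRprqprPR$QRpPrR
  sorted[13] = qprPR$QRpPrRqpRpr
  sorted[14] = rPR$QRpPrRqpRprqp
  sorted[15] = rRqpRprqprPR$QRpP
  sorted[16] = rqprPR$QRpPrRqpRp
sorted[12] = qpRprqprPR$QRpPrR

Answer: qpRprqprPR$QRpPrR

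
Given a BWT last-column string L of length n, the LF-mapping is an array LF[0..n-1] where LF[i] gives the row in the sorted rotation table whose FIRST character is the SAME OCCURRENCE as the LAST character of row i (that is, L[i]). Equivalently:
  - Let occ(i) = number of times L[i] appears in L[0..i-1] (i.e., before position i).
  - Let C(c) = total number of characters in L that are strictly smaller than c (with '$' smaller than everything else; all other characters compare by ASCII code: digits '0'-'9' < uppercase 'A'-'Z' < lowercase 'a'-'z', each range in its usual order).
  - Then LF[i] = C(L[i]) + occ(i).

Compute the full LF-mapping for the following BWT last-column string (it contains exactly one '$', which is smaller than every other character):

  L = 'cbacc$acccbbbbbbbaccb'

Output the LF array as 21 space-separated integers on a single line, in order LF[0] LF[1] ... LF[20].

Char counts: '$':1, 'a':3, 'b':9, 'c':8
C (first-col start): C('$')=0, C('a')=1, C('b')=4, C('c')=13
L[0]='c': occ=0, LF[0]=C('c')+0=13+0=13
L[1]='b': occ=0, LF[1]=C('b')+0=4+0=4
L[2]='a': occ=0, LF[2]=C('a')+0=1+0=1
L[3]='c': occ=1, LF[3]=C('c')+1=13+1=14
L[4]='c': occ=2, LF[4]=C('c')+2=13+2=15
L[5]='$': occ=0, LF[5]=C('$')+0=0+0=0
L[6]='a': occ=1, LF[6]=C('a')+1=1+1=2
L[7]='c': occ=3, LF[7]=C('c')+3=13+3=16
L[8]='c': occ=4, LF[8]=C('c')+4=13+4=17
L[9]='c': occ=5, LF[9]=C('c')+5=13+5=18
L[10]='b': occ=1, LF[10]=C('b')+1=4+1=5
L[11]='b': occ=2, LF[11]=C('b')+2=4+2=6
L[12]='b': occ=3, LF[12]=C('b')+3=4+3=7
L[13]='b': occ=4, LF[13]=C('b')+4=4+4=8
L[14]='b': occ=5, LF[14]=C('b')+5=4+5=9
L[15]='b': occ=6, LF[15]=C('b')+6=4+6=10
L[16]='b': occ=7, LF[16]=C('b')+7=4+7=11
L[17]='a': occ=2, LF[17]=C('a')+2=1+2=3
L[18]='c': occ=6, LF[18]=C('c')+6=13+6=19
L[19]='c': occ=7, LF[19]=C('c')+7=13+7=20
L[20]='b': occ=8, LF[20]=C('b')+8=4+8=12

Answer: 13 4 1 14 15 0 2 16 17 18 5 6 7 8 9 10 11 3 19 20 12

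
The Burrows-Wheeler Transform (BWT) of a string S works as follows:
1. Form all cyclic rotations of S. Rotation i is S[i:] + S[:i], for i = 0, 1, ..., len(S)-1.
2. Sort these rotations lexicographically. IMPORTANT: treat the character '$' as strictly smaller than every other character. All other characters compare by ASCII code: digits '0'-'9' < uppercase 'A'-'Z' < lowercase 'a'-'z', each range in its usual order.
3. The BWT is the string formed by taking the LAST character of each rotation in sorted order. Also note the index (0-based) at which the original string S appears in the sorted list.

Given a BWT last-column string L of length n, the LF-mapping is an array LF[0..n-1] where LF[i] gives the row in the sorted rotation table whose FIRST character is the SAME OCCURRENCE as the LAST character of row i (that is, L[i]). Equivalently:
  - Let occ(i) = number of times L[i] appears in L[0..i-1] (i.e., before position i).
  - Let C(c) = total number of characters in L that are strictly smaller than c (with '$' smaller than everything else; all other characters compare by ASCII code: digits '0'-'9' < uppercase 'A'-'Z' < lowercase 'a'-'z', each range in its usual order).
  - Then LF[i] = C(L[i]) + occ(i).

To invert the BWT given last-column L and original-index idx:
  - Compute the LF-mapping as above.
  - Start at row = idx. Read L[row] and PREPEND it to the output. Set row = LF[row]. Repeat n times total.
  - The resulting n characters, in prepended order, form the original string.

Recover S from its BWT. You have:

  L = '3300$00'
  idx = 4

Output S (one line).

LF mapping: 5 6 1 2 0 3 4
Walk LF starting at row 4, prepending L[row]:
  step 1: row=4, L[4]='$', prepend. Next row=LF[4]=0
  step 2: row=0, L[0]='3', prepend. Next row=LF[0]=5
  step 3: row=5, L[5]='0', prepend. Next row=LF[5]=3
  step 4: row=3, L[3]='0', prepend. Next row=LF[3]=2
  step 5: row=2, L[2]='0', prepend. Next row=LF[2]=1
  step 6: row=1, L[1]='3', prepend. Next row=LF[1]=6
  step 7: row=6, L[6]='0', prepend. Next row=LF[6]=4
Reversed output: 030003$

Answer: 030003$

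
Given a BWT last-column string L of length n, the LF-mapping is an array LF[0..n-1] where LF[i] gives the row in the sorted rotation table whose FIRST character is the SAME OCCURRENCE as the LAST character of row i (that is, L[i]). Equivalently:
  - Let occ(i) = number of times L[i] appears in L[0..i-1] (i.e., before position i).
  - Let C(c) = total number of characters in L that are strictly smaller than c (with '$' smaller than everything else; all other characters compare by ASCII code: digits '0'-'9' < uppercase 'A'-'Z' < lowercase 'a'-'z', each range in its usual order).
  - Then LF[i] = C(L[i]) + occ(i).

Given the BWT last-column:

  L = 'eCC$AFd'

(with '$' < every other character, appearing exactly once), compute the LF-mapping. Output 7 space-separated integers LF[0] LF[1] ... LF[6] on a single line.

Char counts: '$':1, 'A':1, 'C':2, 'F':1, 'd':1, 'e':1
C (first-col start): C('$')=0, C('A')=1, C('C')=2, C('F')=4, C('d')=5, C('e')=6
L[0]='e': occ=0, LF[0]=C('e')+0=6+0=6
L[1]='C': occ=0, LF[1]=C('C')+0=2+0=2
L[2]='C': occ=1, LF[2]=C('C')+1=2+1=3
L[3]='$': occ=0, LF[3]=C('$')+0=0+0=0
L[4]='A': occ=0, LF[4]=C('A')+0=1+0=1
L[5]='F': occ=0, LF[5]=C('F')+0=4+0=4
L[6]='d': occ=0, LF[6]=C('d')+0=5+0=5

Answer: 6 2 3 0 1 4 5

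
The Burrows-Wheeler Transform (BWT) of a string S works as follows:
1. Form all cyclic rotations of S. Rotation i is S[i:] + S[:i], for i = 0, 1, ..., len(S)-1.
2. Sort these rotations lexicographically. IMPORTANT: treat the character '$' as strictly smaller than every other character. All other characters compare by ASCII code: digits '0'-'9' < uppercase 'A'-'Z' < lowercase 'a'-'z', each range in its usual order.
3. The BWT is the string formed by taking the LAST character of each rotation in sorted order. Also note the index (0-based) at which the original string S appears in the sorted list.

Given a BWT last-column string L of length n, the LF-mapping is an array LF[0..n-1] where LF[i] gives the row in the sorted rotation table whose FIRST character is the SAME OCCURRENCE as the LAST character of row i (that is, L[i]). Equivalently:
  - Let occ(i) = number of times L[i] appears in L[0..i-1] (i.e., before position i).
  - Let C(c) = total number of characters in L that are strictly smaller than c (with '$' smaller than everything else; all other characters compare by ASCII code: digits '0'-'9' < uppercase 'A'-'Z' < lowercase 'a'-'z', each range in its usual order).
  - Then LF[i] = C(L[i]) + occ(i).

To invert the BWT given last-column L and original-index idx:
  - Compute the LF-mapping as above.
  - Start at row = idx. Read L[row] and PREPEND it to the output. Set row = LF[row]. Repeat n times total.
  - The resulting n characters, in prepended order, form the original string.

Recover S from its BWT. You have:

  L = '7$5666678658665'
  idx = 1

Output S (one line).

LF mapping: 11 0 1 4 5 6 7 12 13 8 2 14 9 10 3
Walk LF starting at row 1, prepending L[row]:
  step 1: row=1, L[1]='$', prepend. Next row=LF[1]=0
  step 2: row=0, L[0]='7', prepend. Next row=LF[0]=11
  step 3: row=11, L[11]='8', prepend. Next row=LF[11]=14
  step 4: row=14, L[14]='5', prepend. Next row=LF[14]=3
  step 5: row=3, L[3]='6', prepend. Next row=LF[3]=4
  step 6: row=4, L[4]='6', prepend. Next row=LF[4]=5
  step 7: row=5, L[5]='6', prepend. Next row=LF[5]=6
  step 8: row=6, L[6]='6', prepend. Next row=LF[6]=7
  step 9: row=7, L[7]='7', prepend. Next row=LF[7]=12
  step 10: row=12, L[12]='6', prepend. Next row=LF[12]=9
  step 11: row=9, L[9]='6', prepend. Next row=LF[9]=8
  step 12: row=8, L[8]='8', prepend. Next row=LF[8]=13
  step 13: row=13, L[13]='6', prepend. Next row=LF[13]=10
  step 14: row=10, L[10]='5', prepend. Next row=LF[10]=2
  step 15: row=2, L[2]='5', prepend. Next row=LF[2]=1
Reversed output: 55686676666587$

Answer: 55686676666587$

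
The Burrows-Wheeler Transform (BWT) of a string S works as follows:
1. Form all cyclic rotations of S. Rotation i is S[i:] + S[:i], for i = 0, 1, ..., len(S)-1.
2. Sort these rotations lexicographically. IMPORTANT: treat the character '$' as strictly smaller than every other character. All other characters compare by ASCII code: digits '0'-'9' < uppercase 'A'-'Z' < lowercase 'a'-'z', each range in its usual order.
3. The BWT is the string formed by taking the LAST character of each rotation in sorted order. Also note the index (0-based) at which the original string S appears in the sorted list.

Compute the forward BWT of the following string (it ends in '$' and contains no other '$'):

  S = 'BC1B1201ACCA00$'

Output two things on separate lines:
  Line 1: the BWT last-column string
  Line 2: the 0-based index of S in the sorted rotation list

All 15 rotations (rotation i = S[i:]+S[:i]):
  rot[0] = BC1B1201ACCA00$
  rot[1] = C1B1201ACCA00$B
  rot[2] = 1B1201ACCA00$BC
  rot[3] = B1201ACCA00$BC1
  rot[4] = 1201ACCA00$BC1B
  rot[5] = 201ACCA00$BC1B1
  rot[6] = 01ACCA00$BC1B12
  rot[7] = 1ACCA00$BC1B120
  rot[8] = ACCA00$BC1B1201
  rot[9] = CCA00$BC1B1201A
  rot[10] = CA00$BC1B1201AC
  rot[11] = A00$BC1B1201ACC
  rot[12] = 00$BC1B1201ACCA
  rot[13] = 0$BC1B1201ACCA0
  rot[14] = $BC1B1201ACCA00
Sorted (with $ < everything):
  sorted[0] = $BC1B1201ACCA00  (last char: '0')
  sorted[1] = 0$BC1B1201ACCA0  (last char: '0')
  sorted[2] = 00$BC1B1201ACCA  (last char: 'A')
  sorted[3] = 01ACCA00$BC1B12  (last char: '2')
  sorted[4] = 1201ACCA00$BC1B  (last char: 'B')
  sorted[5] = 1ACCA00$BC1B120  (last char: '0')
  sorted[6] = 1B1201ACCA00$BC  (last char: 'C')
  sorted[7] = 201ACCA00$BC1B1  (last char: '1')
  sorted[8] = A00$BC1B1201ACC  (last char: 'C')
  sorted[9] = ACCA00$BC1B1201  (last char: '1')
  sorted[10] = B1201ACCA00$BC1  (last char: '1')
  sorted[11] = BC1B1201ACCA00$  (last char: '$')
  sorted[12] = C1B1201ACCA00$B  (last char: 'B')
  sorted[13] = CA00$BC1B1201AC  (last char: 'C')
  sorted[14] = CCA00$BC1B1201A  (last char: 'A')
Last column: 00A2B0C1C11$BCA
Original string S is at sorted index 11

Answer: 00A2B0C1C11$BCA
11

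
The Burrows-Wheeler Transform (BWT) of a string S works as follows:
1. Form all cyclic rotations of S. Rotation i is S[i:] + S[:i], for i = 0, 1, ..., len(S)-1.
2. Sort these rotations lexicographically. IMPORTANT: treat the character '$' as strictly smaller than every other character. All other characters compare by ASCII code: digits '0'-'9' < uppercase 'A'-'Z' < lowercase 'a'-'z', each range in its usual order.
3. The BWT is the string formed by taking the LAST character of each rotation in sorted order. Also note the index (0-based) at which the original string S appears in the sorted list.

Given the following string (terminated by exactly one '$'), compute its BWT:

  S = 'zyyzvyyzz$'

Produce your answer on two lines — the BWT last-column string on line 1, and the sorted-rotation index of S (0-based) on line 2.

All 10 rotations (rotation i = S[i:]+S[:i]):
  rot[0] = zyyzvyyzz$
  rot[1] = yyzvyyzz$z
  rot[2] = yzvyyzz$zy
  rot[3] = zvyyzz$zyy
  rot[4] = vyyzz$zyyz
  rot[5] = yyzz$zyyzv
  rot[6] = yzz$zyyzvy
  rot[7] = zz$zyyzvyy
  rot[8] = z$zyyzvyyz
  rot[9] = $zyyzvyyzz
Sorted (with $ < everything):
  sorted[0] = $zyyzvyyzz  (last char: 'z')
  sorted[1] = vyyzz$zyyz  (last char: 'z')
  sorted[2] = yyzvyyzz$z  (last char: 'z')
  sorted[3] = yyzz$zyyzv  (last char: 'v')
  sorted[4] = yzvyyzz$zy  (last char: 'y')
  sorted[5] = yzz$zyyzvy  (last char: 'y')
  sorted[6] = z$zyyzvyyz  (last char: 'z')
  sorted[7] = zvyyzz$zyy  (last char: 'y')
  sorted[8] = zyyzvyyzz$  (last char: '$')
  sorted[9] = zz$zyyzvyy  (last char: 'y')
Last column: zzzvyyzy$y
Original string S is at sorted index 8

Answer: zzzvyyzy$y
8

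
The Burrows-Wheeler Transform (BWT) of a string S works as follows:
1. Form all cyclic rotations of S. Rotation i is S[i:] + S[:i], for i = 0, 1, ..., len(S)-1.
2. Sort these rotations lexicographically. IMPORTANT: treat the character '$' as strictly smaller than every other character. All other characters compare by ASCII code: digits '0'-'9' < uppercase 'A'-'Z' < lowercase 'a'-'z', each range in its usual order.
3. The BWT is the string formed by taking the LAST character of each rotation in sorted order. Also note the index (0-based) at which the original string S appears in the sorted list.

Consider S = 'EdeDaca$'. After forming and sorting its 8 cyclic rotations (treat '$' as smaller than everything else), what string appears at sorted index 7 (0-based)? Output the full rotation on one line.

All 8 rotations (rotation i = S[i:]+S[:i]):
  rot[0] = EdeDaca$
  rot[1] = deDaca$E
  rot[2] = eDaca$Ed
  rot[3] = Daca$Ede
  rot[4] = aca$EdeD
  rot[5] = ca$EdeDa
  rot[6] = a$EdeDac
  rot[7] = $EdeDaca
Sorted (with $ < everything):
  sorted[0] = $EdeDaca
  sorted[1] = Daca$Ede
  sorted[2] = EdeDaca$
  sorted[3] = a$EdeDac
  sorted[4] = aca$EdeD
  sorted[5] = ca$EdeDa
  sorted[6] = deDaca$E
  sorted[7] = eDaca$Ed
sorted[7] = eDaca$Ed

Answer: eDaca$Ed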